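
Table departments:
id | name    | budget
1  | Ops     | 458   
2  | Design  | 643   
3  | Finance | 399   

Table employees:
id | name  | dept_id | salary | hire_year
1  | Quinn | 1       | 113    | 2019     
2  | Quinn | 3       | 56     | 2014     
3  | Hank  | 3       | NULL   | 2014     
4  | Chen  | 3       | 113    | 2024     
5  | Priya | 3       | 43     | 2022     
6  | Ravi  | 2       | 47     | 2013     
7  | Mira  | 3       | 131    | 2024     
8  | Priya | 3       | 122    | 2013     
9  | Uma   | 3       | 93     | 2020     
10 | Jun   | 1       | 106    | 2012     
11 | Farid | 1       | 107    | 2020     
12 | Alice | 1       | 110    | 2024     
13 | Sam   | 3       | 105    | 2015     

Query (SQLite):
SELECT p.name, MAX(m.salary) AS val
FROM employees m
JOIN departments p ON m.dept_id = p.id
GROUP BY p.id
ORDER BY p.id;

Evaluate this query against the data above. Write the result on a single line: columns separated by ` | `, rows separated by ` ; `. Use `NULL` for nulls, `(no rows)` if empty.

Ops | 113 ; Design | 47 ; Finance | 131

Join each employees row to its departments via dept_id.
Group joined rows by departments.id; compute MAX(m.salary) per group.
  1: ids {1, 10, 11, 12} → MAX(m.salary)=113
  2: ids {6} → MAX(m.salary)=47
  3: ids {2, 3, 4, 5, 7, 8, 9, 13} → MAX(m.salary)=131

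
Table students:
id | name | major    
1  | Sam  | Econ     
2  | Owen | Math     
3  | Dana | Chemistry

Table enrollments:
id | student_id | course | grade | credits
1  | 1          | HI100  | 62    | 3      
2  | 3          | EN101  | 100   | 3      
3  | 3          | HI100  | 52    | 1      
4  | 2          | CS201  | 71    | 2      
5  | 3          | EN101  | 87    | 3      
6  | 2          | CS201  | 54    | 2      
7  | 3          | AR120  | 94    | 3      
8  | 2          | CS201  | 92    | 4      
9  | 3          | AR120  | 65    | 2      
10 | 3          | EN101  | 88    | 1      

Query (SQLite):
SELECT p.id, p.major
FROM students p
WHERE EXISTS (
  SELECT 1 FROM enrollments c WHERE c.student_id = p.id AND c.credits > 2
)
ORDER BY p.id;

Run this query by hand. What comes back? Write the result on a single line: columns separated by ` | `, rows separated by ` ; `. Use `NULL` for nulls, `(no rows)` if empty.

For each students row, check whether any enrollments with matching student_id has credits > 2.
Keep rows where that is true.

1 | Econ ; 2 | Math ; 3 | Chemistry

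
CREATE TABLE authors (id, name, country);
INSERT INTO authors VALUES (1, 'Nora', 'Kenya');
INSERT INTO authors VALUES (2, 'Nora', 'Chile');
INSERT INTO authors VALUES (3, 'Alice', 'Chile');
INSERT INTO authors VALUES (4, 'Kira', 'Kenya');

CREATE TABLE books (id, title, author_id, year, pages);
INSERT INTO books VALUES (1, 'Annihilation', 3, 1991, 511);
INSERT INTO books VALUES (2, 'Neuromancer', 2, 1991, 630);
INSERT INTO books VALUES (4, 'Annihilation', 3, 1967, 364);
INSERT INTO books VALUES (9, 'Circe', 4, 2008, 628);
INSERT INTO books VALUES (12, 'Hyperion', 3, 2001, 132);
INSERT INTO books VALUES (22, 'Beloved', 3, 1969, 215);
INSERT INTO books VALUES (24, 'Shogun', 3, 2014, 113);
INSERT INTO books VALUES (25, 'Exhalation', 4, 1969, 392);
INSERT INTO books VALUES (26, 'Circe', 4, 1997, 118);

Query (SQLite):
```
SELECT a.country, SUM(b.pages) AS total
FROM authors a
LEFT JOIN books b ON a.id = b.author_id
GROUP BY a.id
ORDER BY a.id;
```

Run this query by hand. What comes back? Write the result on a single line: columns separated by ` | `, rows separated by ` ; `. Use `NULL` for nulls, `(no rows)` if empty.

Kenya | NULL ; Chile | 630 ; Chile | 1335 ; Kenya | 1138

LEFT JOIN keeps every authors row; unmatched ones get NULL for books columns.
Group by authors.id and compute SUM(b.pages). SUM over an all-NULL group is NULL.
  1: ids {—} → SUM(b.pages)=NULL
  2: ids {2} → SUM(b.pages)=630
  3: ids {1, 4, 12, 22, 24} → SUM(b.pages)=1335
  4: ids {9, 25, 26} → SUM(b.pages)=1138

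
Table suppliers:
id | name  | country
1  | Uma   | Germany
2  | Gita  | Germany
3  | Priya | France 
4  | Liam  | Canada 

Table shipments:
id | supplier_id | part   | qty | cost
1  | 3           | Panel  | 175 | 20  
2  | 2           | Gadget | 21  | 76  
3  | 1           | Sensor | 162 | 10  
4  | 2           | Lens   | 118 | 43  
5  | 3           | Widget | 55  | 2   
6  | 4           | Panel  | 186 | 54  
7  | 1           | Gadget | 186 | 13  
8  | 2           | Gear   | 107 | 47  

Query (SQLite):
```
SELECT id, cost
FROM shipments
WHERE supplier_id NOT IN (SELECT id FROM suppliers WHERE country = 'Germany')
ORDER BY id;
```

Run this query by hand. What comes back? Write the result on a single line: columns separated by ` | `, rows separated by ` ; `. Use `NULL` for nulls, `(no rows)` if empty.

1 | 20 ; 5 | 2 ; 6 | 54

Inner query: suppliers.id where country = 'Germany'.
Outer: keep shipments rows whose supplier_id is not in that set.
Inner query → {1, 2}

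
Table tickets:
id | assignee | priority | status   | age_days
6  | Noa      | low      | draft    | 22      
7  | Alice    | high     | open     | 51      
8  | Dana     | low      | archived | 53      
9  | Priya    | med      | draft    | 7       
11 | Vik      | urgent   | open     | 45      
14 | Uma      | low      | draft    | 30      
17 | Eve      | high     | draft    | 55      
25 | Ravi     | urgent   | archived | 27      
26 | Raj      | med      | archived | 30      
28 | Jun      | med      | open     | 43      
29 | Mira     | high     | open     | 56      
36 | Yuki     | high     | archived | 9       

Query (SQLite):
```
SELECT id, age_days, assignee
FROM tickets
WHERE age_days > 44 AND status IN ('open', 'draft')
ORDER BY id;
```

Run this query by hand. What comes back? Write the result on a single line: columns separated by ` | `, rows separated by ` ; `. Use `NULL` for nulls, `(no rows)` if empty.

7 | 51 | Alice ; 11 | 45 | Vik ; 17 | 55 | Eve ; 29 | 56 | Mira

age_days > 44: ids {7, 8, 11, 17, 29}
status IN ('open', 'draft'): ids {6, 7, 9, 11, 14, 17, 28, 29}
Combine with AND.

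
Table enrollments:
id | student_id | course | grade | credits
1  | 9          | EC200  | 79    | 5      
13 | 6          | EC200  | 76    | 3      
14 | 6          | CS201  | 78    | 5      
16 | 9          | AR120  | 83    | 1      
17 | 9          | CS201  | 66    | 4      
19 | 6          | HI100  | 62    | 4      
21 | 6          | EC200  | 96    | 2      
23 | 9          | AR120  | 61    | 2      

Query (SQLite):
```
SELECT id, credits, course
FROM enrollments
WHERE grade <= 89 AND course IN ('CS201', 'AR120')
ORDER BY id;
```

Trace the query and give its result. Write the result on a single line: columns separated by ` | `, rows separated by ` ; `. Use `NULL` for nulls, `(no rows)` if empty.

grade <= 89: ids {1, 13, 14, 16, 17, 19, 23}
course IN ('CS201', 'AR120'): ids {14, 16, 17, 23}
Combine with AND.

14 | 5 | CS201 ; 16 | 1 | AR120 ; 17 | 4 | CS201 ; 23 | 2 | AR120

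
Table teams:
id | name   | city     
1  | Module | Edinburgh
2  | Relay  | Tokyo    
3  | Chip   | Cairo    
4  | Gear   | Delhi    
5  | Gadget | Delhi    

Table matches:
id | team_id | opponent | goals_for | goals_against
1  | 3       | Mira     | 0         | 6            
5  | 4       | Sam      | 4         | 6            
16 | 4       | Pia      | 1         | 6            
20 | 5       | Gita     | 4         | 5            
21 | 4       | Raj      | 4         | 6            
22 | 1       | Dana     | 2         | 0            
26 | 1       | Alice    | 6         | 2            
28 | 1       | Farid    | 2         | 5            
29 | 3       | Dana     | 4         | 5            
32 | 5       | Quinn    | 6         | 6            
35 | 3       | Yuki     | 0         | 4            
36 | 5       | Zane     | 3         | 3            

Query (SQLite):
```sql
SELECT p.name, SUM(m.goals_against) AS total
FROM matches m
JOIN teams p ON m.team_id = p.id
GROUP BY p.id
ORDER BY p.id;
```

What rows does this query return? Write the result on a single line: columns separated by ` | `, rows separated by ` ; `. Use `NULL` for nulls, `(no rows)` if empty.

Module | 7 ; Chip | 15 ; Gear | 18 ; Gadget | 14

Join each matches row to its teams via team_id.
Group joined rows by teams.id; compute SUM(m.goals_against) per group.
  1: ids {22, 26, 28} → SUM(m.goals_against)=7
  3: ids {1, 29, 35} → SUM(m.goals_against)=15
  4: ids {5, 16, 21} → SUM(m.goals_against)=18
  5: ids {20, 32, 36} → SUM(m.goals_against)=14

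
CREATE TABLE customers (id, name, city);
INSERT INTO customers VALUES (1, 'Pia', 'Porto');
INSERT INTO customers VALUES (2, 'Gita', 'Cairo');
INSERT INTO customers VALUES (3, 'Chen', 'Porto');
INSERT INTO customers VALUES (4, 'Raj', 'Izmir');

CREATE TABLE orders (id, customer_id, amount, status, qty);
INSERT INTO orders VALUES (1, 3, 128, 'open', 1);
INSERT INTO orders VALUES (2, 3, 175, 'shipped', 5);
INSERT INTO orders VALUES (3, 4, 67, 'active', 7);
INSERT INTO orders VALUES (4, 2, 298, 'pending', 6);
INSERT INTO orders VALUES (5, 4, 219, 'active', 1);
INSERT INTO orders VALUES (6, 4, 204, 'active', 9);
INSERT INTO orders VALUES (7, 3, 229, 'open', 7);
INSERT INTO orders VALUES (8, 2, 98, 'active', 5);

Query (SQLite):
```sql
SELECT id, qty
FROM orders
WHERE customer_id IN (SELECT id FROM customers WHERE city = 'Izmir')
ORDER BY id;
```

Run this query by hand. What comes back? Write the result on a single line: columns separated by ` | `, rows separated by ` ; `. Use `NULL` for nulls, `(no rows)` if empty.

3 | 7 ; 5 | 1 ; 6 | 9

Inner query: customers.id where city = 'Izmir'.
Outer: keep orders rows whose customer_id is in that set.
Inner query → {4}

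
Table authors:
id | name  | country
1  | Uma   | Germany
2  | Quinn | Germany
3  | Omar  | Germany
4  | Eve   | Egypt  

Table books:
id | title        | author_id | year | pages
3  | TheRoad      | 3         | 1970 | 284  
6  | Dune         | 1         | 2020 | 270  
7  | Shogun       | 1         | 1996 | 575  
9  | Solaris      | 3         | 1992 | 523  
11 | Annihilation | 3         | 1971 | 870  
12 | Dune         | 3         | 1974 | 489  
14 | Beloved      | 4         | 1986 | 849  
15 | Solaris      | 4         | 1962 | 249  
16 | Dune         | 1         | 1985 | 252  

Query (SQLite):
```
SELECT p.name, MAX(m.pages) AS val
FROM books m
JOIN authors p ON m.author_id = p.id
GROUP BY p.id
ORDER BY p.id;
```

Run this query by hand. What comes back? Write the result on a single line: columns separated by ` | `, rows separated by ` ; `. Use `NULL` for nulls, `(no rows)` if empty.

Join each books row to its authors via author_id.
Group joined rows by authors.id; compute MAX(m.pages) per group.
  1: ids {6, 7, 16} → MAX(m.pages)=575
  3: ids {3, 9, 11, 12} → MAX(m.pages)=870
  4: ids {14, 15} → MAX(m.pages)=849

Uma | 575 ; Omar | 870 ; Eve | 849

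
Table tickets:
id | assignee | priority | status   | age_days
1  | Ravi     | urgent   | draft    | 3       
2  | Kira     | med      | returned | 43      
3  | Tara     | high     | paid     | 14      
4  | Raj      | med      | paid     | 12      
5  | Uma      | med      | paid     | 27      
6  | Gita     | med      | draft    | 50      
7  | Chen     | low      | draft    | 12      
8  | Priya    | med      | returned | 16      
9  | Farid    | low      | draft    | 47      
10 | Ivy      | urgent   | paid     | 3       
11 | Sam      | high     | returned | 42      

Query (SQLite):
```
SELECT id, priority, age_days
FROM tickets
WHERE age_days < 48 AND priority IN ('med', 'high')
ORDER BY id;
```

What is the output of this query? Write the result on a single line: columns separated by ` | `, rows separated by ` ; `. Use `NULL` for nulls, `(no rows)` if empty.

2 | med | 43 ; 3 | high | 14 ; 4 | med | 12 ; 5 | med | 27 ; 8 | med | 16 ; 11 | high | 42

age_days < 48: ids {1, 2, 3, 4, 5, 7, 8, 9, 10, 11}
priority IN ('med', 'high'): ids {2, 3, 4, 5, 6, 8, 11}
Combine with AND.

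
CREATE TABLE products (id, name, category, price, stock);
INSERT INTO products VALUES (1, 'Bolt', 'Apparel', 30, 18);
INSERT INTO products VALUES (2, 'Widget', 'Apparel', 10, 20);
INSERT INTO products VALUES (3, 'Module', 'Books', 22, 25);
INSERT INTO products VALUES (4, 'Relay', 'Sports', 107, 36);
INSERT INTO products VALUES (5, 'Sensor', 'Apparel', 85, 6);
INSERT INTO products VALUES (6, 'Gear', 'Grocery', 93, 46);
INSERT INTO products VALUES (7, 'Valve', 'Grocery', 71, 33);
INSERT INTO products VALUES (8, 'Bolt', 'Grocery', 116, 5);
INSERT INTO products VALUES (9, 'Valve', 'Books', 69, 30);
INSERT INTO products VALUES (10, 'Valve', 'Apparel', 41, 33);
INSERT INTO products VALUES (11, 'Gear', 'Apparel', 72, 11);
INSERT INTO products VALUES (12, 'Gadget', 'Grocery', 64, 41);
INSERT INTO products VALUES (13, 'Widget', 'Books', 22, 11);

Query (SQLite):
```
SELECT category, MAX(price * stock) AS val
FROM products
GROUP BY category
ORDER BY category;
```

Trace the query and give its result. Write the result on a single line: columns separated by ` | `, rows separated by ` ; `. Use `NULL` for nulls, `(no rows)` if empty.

For each row compute price * stock.
Group by category; take MAX of the expression per group.
  Apparel: ids {1, 2, 5, 10, 11} → MAX(price * stock)=1353
  Books: ids {3, 9, 13} → MAX(price * stock)=2070
  Grocery: ids {6, 7, 8, 12} → MAX(price * stock)=4278
  Sports: ids {4} → MAX(price * stock)=3852

Apparel | 1353 ; Books | 2070 ; Grocery | 4278 ; Sports | 3852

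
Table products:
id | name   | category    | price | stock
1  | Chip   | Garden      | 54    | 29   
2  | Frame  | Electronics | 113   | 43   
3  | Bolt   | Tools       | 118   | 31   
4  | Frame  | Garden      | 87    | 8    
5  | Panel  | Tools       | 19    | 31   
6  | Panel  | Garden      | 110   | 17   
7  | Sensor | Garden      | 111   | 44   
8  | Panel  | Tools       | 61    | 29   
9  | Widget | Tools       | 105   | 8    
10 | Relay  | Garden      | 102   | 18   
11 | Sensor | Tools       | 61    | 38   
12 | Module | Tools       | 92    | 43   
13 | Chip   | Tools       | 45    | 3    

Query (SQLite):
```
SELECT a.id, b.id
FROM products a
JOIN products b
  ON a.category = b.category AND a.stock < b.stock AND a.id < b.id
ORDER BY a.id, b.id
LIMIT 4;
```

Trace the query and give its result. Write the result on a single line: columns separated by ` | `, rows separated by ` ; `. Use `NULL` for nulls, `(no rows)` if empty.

1 | 7 ; 3 | 11 ; 3 | 12 ; 4 | 6

Pairs (a,b) with same category, a.stock < b.stock, a.id < b.id.
category groups: Electronics:{2} Garden:{1,4,6,7,10} Tools:{3,5,8,9,11,12,13}
Ordered by (a.id, b.id); first 4.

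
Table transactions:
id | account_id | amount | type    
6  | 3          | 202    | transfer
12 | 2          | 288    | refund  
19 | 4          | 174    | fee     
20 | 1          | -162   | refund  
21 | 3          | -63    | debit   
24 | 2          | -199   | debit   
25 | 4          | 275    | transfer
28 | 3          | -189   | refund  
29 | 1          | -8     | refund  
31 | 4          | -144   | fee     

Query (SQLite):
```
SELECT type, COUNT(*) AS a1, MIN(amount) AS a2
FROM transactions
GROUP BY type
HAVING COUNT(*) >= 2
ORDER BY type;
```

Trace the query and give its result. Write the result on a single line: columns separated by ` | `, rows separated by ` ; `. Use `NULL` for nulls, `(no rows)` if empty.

debit | 2 | -199 ; fee | 2 | -144 ; refund | 4 | -189 ; transfer | 2 | 202

Group transactions by type.
Per group compute: COUNT(*), MIN(amount).
HAVING: drop groups with fewer than 2 rows.
  debit: ids {21, 24} → COUNT(*)=2, MIN(amount)=-199
  fee: ids {19, 31} → COUNT(*)=2, MIN(amount)=-144
  refund: ids {12, 20, 28, 29} → COUNT(*)=4, MIN(amount)=-189
  transfer: ids {6, 25} → COUNT(*)=2, MIN(amount)=202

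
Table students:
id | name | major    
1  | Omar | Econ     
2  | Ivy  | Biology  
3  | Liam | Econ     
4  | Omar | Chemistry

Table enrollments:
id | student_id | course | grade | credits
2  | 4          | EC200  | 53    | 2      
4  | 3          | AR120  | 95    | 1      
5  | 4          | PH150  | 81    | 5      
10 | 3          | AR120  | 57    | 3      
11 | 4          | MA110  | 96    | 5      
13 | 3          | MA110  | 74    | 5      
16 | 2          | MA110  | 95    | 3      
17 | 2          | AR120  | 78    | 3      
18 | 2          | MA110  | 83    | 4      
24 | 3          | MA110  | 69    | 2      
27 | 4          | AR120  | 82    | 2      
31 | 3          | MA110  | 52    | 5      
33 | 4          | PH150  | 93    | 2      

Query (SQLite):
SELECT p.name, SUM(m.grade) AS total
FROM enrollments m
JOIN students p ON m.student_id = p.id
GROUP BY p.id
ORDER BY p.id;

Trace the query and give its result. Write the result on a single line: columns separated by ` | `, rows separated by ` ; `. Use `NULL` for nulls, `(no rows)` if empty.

Join each enrollments row to its students via student_id.
Group joined rows by students.id; compute SUM(m.grade) per group.
  2: ids {16, 17, 18} → SUM(m.grade)=256
  3: ids {4, 10, 13, 24, 31} → SUM(m.grade)=347
  4: ids {2, 5, 11, 27, 33} → SUM(m.grade)=405

Ivy | 256 ; Liam | 347 ; Omar | 405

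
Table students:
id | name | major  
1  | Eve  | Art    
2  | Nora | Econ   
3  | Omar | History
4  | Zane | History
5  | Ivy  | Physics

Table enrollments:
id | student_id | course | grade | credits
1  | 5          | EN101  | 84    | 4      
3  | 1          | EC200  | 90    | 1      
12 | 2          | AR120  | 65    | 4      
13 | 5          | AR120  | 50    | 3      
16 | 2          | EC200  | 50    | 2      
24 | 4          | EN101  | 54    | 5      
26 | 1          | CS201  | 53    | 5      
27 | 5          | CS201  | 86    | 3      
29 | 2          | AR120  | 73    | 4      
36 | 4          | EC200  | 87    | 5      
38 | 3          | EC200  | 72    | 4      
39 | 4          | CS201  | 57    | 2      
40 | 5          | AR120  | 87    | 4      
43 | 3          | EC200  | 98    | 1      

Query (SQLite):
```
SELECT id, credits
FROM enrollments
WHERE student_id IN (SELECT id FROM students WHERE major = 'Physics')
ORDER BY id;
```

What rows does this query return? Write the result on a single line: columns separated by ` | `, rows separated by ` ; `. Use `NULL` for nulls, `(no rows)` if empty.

Inner query: students.id where major = 'Physics'.
Outer: keep enrollments rows whose student_id is in that set.
Inner query → {5}

1 | 4 ; 13 | 3 ; 27 | 3 ; 40 | 4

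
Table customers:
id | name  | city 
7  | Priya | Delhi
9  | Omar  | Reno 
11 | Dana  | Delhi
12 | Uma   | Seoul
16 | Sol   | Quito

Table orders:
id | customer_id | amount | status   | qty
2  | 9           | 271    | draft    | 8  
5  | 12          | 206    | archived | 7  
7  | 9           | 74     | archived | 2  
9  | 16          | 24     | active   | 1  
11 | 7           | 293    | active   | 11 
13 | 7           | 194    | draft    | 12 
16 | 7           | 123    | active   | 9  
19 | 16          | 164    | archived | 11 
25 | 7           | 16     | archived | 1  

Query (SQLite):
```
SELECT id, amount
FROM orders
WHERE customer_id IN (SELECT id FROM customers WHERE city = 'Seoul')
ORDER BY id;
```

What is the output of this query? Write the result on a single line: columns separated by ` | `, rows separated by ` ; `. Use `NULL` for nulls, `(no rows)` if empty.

5 | 206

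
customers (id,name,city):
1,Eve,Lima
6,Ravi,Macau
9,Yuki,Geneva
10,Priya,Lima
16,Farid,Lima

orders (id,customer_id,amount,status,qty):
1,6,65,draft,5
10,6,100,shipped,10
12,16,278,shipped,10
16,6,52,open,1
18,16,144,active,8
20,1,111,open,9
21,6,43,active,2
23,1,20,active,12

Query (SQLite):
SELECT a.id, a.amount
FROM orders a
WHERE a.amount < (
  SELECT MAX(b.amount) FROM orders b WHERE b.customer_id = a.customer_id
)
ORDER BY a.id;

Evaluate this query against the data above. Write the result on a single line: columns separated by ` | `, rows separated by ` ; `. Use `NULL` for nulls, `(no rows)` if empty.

1 | 65 ; 16 | 52 ; 18 | 144 ; 21 | 43 ; 23 | 20

For each orders row a, compute MAX(amount) over rows sharing a.customer_id.
Keep row a if a.amount < that per-group MAX.
  customer_id=1: MAX(amount) = 111
  customer_id=6: MAX(amount) = 100
  customer_id=16: MAX(amount) = 278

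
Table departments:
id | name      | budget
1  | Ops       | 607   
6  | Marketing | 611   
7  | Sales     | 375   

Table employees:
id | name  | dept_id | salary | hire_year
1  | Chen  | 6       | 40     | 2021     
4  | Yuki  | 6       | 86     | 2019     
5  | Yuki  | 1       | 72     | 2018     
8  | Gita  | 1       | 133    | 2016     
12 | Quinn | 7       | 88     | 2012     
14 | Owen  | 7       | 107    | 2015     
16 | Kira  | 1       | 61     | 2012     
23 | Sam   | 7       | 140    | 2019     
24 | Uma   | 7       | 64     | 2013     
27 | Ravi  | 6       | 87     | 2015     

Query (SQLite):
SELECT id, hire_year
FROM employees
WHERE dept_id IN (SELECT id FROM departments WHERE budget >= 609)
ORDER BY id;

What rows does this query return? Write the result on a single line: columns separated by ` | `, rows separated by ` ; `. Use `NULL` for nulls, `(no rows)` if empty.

1 | 2021 ; 4 | 2019 ; 27 | 2015

Inner query: departments.id where budget >= 609.
Outer: keep employees rows whose dept_id is in that set.
Inner query → {6}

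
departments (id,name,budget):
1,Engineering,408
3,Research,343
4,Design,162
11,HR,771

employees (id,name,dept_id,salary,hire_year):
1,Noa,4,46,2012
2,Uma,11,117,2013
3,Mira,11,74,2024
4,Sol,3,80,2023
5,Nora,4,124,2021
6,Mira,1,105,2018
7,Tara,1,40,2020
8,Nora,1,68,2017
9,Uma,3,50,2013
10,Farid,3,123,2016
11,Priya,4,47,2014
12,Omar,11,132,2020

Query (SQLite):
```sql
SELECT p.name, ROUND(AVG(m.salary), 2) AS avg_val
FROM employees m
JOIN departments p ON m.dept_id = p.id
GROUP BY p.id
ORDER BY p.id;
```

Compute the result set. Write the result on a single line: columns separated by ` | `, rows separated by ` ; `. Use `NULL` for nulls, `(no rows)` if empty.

Engineering | 71 ; Research | 84.33 ; Design | 72.33 ; HR | 107.67

Join each employees row to its departments via dept_id.
Group joined rows by departments.id; compute ROUND(AVG(m.salary), 2) per group.
  1: ids {6, 7, 8} → ROUND(AVG(m.salary), 2)=71
  3: ids {4, 9, 10} → ROUND(AVG(m.salary), 2)=84.33
  4: ids {1, 5, 11} → ROUND(AVG(m.salary), 2)=72.33
  11: ids {2, 3, 12} → ROUND(AVG(m.salary), 2)=107.67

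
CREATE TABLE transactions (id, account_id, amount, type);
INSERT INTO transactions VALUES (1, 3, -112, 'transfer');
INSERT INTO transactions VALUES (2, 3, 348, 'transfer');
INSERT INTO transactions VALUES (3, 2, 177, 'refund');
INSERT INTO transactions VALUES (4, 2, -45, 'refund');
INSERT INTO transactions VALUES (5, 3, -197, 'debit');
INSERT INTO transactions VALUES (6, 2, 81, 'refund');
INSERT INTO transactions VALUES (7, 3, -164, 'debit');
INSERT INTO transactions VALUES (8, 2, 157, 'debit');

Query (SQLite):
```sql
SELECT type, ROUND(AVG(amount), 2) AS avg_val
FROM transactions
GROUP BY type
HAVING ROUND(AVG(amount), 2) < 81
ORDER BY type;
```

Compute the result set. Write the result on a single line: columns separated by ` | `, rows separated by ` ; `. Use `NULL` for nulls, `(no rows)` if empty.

Partition transactions by type; compute ROUND(AVG(amount), 2) within each group.
HAVING: keep groups where ROUND(AVG(amount), 2) < 81.
  debit: ids {5, 7, 8} → ROUND(AVG(amount), 2)=-68
  refund: ids {3, 4, 6} → ROUND(AVG(amount), 2)=71
  transfer: ids {1, 2} → ROUND(AVG(amount), 2)=118

debit | -68 ; refund | 71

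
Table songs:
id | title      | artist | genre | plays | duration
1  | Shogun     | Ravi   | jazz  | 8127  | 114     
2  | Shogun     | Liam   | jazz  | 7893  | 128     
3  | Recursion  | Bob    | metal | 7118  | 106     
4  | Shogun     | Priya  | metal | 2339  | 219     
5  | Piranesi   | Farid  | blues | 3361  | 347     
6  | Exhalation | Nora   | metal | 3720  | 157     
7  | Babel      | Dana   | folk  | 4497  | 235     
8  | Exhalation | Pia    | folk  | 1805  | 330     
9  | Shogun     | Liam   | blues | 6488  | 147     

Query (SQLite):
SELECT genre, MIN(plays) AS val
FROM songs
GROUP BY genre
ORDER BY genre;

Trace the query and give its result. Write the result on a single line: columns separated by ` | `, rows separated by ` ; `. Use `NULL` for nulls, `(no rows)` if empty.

Partition songs by genre; compute MIN(plays) within each group.
  blues: ids {5, 9} → MIN(plays)=3361
  folk: ids {7, 8} → MIN(plays)=1805
  jazz: ids {1, 2} → MIN(plays)=7893
  metal: ids {3, 4, 6} → MIN(plays)=2339

blues | 3361 ; folk | 1805 ; jazz | 7893 ; metal | 2339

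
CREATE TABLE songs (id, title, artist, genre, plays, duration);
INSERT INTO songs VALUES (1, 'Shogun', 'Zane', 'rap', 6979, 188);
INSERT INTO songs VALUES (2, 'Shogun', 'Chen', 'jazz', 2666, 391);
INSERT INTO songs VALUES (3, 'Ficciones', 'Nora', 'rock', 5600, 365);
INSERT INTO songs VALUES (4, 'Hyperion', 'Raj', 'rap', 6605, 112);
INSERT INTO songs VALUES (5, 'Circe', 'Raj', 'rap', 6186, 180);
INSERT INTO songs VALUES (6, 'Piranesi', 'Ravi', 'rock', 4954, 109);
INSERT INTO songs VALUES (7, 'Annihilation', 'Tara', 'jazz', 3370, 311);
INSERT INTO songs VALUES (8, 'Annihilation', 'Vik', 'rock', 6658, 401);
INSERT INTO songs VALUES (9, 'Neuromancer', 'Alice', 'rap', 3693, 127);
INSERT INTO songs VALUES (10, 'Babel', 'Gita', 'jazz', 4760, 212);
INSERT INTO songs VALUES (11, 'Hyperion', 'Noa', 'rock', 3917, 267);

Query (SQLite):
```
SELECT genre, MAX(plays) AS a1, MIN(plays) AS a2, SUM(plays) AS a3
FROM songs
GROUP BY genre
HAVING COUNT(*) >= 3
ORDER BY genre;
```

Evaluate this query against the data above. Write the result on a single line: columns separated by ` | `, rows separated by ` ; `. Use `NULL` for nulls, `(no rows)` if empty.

jazz | 4760 | 2666 | 10796 ; rap | 6979 | 3693 | 23463 ; rock | 6658 | 3917 | 21129

Group songs by genre.
Per group compute: MAX(plays), MIN(plays), SUM(plays).
HAVING: drop groups with fewer than 3 rows.
  jazz: ids {2, 7, 10} → MAX(plays)=4760, MIN(plays)=2666, SUM(plays)=10796
  rap: ids {1, 4, 5, 9} → MAX(plays)=6979, MIN(plays)=3693, SUM(plays)=23463
  rock: ids {3, 6, 8, 11} → MAX(plays)=6658, MIN(plays)=3917, SUM(plays)=21129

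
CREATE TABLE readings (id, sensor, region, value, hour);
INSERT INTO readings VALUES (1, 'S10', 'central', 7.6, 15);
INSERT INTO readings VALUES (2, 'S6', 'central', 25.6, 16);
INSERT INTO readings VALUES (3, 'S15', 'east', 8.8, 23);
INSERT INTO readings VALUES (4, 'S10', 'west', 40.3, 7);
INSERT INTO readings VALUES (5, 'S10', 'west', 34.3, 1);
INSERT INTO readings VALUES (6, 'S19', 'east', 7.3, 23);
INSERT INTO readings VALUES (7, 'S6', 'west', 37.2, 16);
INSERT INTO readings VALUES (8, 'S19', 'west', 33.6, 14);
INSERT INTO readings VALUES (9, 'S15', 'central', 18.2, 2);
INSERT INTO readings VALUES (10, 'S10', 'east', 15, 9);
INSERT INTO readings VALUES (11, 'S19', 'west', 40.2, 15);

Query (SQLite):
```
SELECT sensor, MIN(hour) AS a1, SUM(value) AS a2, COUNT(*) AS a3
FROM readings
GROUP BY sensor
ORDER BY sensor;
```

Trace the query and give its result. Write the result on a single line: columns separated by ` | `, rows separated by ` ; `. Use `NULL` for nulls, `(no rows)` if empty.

S10 | 1 | 97.2 | 4 ; S15 | 2 | 27 | 2 ; S19 | 14 | 81.1 | 3 ; S6 | 16 | 62.8 | 2

Group readings by sensor.
Per group compute: MIN(hour), SUM(value), COUNT(*).
  S10: ids {1, 4, 5, 10} → MIN(hour)=1, SUM(value)=97.2, COUNT(*)=4
  S15: ids {3, 9} → MIN(hour)=2, SUM(value)=27, COUNT(*)=2
  S19: ids {6, 8, 11} → MIN(hour)=14, SUM(value)=81.1, COUNT(*)=3
  S6: ids {2, 7} → MIN(hour)=16, SUM(value)=62.8, COUNT(*)=2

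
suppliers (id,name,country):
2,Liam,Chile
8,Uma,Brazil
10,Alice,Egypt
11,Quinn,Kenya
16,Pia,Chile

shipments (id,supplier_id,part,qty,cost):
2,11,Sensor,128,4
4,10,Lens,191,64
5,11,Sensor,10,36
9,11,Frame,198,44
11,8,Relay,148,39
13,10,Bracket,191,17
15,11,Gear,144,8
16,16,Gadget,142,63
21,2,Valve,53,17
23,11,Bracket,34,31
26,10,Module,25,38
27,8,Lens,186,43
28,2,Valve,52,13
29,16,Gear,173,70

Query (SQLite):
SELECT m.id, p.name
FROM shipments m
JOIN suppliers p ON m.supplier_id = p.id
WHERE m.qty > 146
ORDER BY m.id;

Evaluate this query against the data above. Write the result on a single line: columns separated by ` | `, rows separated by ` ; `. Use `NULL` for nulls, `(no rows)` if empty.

4 | Alice ; 9 | Quinn ; 11 | Uma ; 13 | Alice ; 27 | Uma ; 29 | Pia

Each shipments row matches the suppliers row where supplier_id = suppliers.id.
Then keep rows with m.qty > 146.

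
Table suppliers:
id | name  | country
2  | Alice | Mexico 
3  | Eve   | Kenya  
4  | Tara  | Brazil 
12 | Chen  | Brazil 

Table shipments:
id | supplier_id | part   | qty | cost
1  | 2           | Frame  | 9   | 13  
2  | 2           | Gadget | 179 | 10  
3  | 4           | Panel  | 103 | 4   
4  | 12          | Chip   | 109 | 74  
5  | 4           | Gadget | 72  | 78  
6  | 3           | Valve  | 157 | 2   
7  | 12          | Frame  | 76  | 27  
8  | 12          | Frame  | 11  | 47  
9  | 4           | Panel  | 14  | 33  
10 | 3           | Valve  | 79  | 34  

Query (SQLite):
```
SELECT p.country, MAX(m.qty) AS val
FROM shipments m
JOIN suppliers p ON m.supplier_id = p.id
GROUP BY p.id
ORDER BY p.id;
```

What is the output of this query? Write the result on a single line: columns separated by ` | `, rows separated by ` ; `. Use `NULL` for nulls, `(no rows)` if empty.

Mexico | 179 ; Kenya | 157 ; Brazil | 103 ; Brazil | 109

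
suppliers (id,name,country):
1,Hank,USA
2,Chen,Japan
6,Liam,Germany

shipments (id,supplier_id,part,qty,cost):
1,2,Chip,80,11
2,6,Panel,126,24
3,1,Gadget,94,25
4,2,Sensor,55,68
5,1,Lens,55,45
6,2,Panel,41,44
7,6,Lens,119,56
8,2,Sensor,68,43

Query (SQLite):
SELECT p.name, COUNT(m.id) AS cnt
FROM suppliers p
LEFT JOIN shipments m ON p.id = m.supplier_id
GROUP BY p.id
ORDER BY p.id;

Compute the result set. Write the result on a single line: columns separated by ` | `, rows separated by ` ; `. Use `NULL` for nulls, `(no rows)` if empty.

Hank | 2 ; Chen | 4 ; Liam | 2

LEFT JOIN keeps every suppliers row; unmatched ones get NULL for shipments columns.
Group by suppliers.id and compute COUNT(m.id). COUNT(col) of an all-NULL group is 0.
  1: ids {3, 5} → COUNT(m.id)=2
  2: ids {1, 4, 6, 8} → COUNT(m.id)=4
  6: ids {2, 7} → COUNT(m.id)=2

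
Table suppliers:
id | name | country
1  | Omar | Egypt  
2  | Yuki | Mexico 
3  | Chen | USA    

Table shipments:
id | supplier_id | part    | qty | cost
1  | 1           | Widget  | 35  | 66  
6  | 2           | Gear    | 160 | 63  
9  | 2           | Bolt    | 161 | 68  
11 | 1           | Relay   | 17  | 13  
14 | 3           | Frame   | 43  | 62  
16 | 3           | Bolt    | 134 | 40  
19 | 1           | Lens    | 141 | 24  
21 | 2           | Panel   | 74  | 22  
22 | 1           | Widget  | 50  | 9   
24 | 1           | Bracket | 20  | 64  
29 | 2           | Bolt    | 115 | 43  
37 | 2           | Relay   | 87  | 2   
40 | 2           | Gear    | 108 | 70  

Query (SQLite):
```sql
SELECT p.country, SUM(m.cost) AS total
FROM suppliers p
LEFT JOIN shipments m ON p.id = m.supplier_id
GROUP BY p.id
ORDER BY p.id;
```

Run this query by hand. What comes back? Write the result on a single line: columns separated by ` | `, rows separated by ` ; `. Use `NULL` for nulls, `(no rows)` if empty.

Egypt | 176 ; Mexico | 268 ; USA | 102

LEFT JOIN keeps every suppliers row; unmatched ones get NULL for shipments columns.
Group by suppliers.id and compute SUM(m.cost). SUM over an all-NULL group is NULL.
  1: ids {1, 11, 19, 22, 24} → SUM(m.cost)=176
  2: ids {6, 9, 21, 29, 37, 40} → SUM(m.cost)=268
  3: ids {14, 16} → SUM(m.cost)=102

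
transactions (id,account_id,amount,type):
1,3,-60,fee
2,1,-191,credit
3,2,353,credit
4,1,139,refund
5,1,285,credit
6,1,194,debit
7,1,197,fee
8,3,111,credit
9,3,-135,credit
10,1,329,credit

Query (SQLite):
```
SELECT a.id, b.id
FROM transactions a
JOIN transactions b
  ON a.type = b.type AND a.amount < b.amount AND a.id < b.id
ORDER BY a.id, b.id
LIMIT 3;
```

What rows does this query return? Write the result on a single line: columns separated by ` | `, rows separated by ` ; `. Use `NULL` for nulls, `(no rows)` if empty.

Pairs (a,b) with same type, a.amount < b.amount, a.id < b.id.
type groups: credit:{2,3,5,8,9,10} debit:{6} fee:{1,7} refund:{4}
Ordered by (a.id, b.id); first 3.

1 | 7 ; 2 | 3 ; 2 | 5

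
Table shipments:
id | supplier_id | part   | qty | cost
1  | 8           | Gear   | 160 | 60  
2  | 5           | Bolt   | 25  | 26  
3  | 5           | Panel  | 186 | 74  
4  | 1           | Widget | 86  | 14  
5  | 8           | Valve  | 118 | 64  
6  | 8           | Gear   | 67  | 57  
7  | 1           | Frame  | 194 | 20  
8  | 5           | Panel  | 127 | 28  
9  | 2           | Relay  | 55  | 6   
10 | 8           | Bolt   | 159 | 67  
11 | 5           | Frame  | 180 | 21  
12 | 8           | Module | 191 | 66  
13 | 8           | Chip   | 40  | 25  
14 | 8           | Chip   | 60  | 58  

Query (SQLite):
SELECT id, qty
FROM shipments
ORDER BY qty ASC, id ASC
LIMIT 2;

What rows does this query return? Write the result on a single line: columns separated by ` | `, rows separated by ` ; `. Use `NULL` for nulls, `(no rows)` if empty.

2 | 25 ; 13 | 40

Sort by qty asc, tiebreak id asc: (25, id=2), (40, id=13), (55, id=9), (60, id=14), (67, id=6) …. Take first 2.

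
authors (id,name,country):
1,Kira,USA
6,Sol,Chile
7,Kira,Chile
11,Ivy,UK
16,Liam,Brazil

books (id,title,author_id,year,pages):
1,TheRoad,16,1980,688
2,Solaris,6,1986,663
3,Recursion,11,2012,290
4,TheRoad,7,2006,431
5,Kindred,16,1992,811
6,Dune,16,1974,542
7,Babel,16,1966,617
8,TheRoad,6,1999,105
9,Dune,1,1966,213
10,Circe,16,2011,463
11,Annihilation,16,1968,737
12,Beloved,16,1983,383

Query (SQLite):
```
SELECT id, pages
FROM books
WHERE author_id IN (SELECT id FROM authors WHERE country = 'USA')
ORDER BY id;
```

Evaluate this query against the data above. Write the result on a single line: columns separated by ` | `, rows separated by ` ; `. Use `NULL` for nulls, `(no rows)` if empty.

Inner query: authors.id where country = 'USA'.
Outer: keep books rows whose author_id is in that set.
Inner query → {1}

9 | 213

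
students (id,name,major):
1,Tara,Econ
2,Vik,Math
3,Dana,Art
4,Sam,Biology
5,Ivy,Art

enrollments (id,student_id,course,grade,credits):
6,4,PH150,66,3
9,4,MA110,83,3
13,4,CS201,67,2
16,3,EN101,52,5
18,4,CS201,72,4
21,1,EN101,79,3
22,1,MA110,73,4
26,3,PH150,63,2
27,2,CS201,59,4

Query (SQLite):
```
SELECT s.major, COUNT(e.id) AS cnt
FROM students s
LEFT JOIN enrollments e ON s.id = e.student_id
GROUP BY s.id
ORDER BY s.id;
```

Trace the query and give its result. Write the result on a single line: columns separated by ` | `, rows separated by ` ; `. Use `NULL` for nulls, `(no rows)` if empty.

Econ | 2 ; Math | 1 ; Art | 2 ; Biology | 4 ; Art | 0

LEFT JOIN keeps every students row; unmatched ones get NULL for enrollments columns.
Group by students.id and compute COUNT(e.id). COUNT(col) of an all-NULL group is 0.
  1: ids {21, 22} → COUNT(e.id)=2
  2: ids {27} → COUNT(e.id)=1
  3: ids {16, 26} → COUNT(e.id)=2
  4: ids {6, 9, 13, 18} → COUNT(e.id)=4
  5: ids {—} → COUNT(e.id)=0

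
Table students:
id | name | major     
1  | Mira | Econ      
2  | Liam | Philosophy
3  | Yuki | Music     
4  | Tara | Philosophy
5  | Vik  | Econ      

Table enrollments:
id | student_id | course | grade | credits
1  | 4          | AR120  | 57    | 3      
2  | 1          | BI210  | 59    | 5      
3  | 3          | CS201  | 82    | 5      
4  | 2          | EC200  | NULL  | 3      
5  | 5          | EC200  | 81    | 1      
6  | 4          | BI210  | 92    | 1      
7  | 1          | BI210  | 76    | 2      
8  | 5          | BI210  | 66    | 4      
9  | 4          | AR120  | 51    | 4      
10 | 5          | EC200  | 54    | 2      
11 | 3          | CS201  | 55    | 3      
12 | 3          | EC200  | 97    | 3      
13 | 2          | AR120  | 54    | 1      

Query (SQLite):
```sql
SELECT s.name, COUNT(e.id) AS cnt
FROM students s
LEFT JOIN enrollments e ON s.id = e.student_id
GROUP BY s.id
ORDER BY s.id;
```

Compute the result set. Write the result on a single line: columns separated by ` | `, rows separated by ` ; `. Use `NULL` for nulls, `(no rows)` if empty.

Mira | 2 ; Liam | 2 ; Yuki | 3 ; Tara | 3 ; Vik | 3

LEFT JOIN keeps every students row; unmatched ones get NULL for enrollments columns.
Group by students.id and compute COUNT(e.id). COUNT(col) of an all-NULL group is 0.
  1: ids {2, 7} → COUNT(e.id)=2
  2: ids {4, 13} → COUNT(e.id)=2
  3: ids {3, 11, 12} → COUNT(e.id)=3
  4: ids {1, 6, 9} → COUNT(e.id)=3
  5: ids {5, 8, 10} → COUNT(e.id)=3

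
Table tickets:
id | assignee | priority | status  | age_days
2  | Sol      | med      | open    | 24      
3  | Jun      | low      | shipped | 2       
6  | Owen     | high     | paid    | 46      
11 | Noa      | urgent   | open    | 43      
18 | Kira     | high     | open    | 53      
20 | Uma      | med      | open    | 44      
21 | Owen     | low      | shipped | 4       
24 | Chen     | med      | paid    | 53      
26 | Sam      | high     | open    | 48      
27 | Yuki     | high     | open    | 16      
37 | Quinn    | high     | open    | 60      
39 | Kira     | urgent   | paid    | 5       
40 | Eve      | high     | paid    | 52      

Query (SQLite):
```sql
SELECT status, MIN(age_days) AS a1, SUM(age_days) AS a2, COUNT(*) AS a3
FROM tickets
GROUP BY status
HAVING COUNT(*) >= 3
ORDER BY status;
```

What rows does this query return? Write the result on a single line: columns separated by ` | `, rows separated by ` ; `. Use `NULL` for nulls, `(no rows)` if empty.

open | 16 | 288 | 7 ; paid | 5 | 156 | 4

Group tickets by status.
Per group compute: MIN(age_days), SUM(age_days), COUNT(*).
HAVING: drop groups with fewer than 3 rows.
  open: ids {2, 11, 18, 20, 26, 27, 37} → MIN(age_days)=16, SUM(age_days)=288, COUNT(*)=7
  paid: ids {6, 24, 39, 40} → MIN(age_days)=5, SUM(age_days)=156, COUNT(*)=4
  shipped: ids {3, 21} → MIN(age_days)=2, SUM(age_days)=6, COUNT(*)=2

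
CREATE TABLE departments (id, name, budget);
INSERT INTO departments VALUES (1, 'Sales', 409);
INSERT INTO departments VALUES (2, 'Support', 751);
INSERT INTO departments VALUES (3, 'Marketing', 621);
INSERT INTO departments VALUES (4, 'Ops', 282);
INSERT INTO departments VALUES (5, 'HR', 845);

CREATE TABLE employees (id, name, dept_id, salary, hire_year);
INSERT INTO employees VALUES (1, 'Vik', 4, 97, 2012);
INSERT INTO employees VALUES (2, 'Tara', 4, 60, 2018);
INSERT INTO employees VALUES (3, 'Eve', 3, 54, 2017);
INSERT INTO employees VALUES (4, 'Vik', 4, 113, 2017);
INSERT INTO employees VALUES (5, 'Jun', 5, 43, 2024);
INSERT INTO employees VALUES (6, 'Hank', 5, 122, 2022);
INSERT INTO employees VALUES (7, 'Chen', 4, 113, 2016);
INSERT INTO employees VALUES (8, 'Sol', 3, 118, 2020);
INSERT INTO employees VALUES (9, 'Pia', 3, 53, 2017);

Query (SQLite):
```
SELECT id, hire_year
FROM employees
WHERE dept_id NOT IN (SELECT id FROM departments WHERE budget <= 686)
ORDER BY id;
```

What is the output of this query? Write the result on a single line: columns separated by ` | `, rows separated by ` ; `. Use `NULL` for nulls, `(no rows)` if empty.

5 | 2024 ; 6 | 2022

Inner query: departments.id where budget <= 686.
Outer: keep employees rows whose dept_id is not in that set.
Inner query → {1, 3, 4}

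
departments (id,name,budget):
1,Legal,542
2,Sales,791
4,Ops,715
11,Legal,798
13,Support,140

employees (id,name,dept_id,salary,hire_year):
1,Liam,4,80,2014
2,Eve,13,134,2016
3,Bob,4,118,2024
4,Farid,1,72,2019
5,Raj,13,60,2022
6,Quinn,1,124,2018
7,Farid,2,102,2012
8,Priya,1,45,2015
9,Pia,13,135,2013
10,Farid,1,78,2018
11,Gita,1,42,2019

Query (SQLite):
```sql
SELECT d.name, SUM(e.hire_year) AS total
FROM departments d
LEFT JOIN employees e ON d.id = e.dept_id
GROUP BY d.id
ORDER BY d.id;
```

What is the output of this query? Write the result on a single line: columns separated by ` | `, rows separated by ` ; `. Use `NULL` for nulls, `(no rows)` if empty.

Legal | 10089 ; Sales | 2012 ; Ops | 4038 ; Legal | NULL ; Support | 6051

LEFT JOIN keeps every departments row; unmatched ones get NULL for employees columns.
Group by departments.id and compute SUM(e.hire_year). SUM over an all-NULL group is NULL.
  1: ids {4, 6, 8, 10, 11} → SUM(e.hire_year)=10089
  2: ids {7} → SUM(e.hire_year)=2012
  4: ids {1, 3} → SUM(e.hire_year)=4038
  11: ids {—} → SUM(e.hire_year)=NULL
  13: ids {2, 5, 9} → SUM(e.hire_year)=6051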